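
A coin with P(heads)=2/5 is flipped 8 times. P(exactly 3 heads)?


Binomial: P(X=3) = C(8,3)×p^3×(1-p)^5
= 56 × 8/125 × 243/3125 = 108864/390625

P(X=3) = 108864/390625 ≈ 27.87%


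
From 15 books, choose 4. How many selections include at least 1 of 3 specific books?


Complement: C(15,4) - C(12,4) = 1365 - 495 = 870

870


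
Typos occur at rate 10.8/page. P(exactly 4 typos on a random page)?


Poisson(λ=10.8): P(X=4) = e^(-λ)×λ^k/k!
= e^(-10.8) × 10.8^4 / 4!
≈ 2.039950341e-05 × 13604.8896 / 24 ≈ 0.011564

P(X=4) ≈ 0.011564 ≈ 1.16%


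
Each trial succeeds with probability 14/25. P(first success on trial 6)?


Geometric: P(X=6) = (1-p)^(k-1)×p = (11/25)^5×14/25 = 2254714/244140625

P(X=6) = 2254714/244140625 ≈ 0.92%


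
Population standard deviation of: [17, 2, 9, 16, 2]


Mean = 46/5
  (17-46/5)²=1521/25
  (2-46/5)²=1296/25
  (9-46/5)²=1/25
  (16-46/5)²=1156/25
  (2-46/5)²=1296/25
Σ(x-μ)² = 1054/5
σ² = (1054/5)/5 = 1054/25

σ = √(1054/25) ≈ 6.4931


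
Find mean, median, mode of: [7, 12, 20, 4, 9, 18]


Sorted: [4, 7, 9, 12, 18, 20]
Mean = 70/6 = 35/3
Median = 21/2
Freq: {7: 1, 12: 1, 20: 1, 4: 1, 9: 1, 18: 1}
Mode: No mode

Mean=35/3, Median=21/2, Mode=No mode


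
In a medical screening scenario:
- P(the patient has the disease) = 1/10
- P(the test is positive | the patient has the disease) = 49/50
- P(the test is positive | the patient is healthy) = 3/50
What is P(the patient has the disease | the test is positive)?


Using Bayes' theorem:
P(A|B) = P(B|A)·P(A) / P(B)

P(the test is positive) = 49/50 × 1/10 + 3/50 × 9/10
= 49/500 + 27/500 = 19/125

P(the patient has the disease|the test is positive) = (49/500) / (19/125) = 49/76

P(the patient has the disease|the test is positive) = 49/76 ≈ 64.47%


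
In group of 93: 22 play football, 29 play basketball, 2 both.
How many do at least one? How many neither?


|A∪B| = 22+29-2 = 49
Neither = 93-49 = 44

At least one: 49; Neither: 44


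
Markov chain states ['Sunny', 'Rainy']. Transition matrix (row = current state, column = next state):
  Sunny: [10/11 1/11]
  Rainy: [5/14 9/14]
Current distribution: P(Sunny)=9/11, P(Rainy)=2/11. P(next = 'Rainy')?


P(next=Rainy) = Σᵢ P(now=i)×P(i→Rainy)
= 9/11×1/11 + 2/11×9/14
= 9/121 + 9/77 = 162/847

P = 162/847 ≈ 0.1913


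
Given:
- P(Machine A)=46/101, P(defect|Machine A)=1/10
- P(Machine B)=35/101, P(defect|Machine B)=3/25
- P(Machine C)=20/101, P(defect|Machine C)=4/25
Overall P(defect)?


P(B) = Σ P(B|Aᵢ)×P(Aᵢ)
  1/10×46/101 = 23/505
  3/25×35/101 = 21/505
  4/25×20/101 = 16/505
Sum = 12/101

P(defect) = 12/101 ≈ 11.88%


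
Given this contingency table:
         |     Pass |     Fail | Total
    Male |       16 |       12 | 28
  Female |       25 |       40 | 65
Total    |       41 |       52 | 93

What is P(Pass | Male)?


P(Pass | Male) = 16/(16+12) = 16/28 = 4/7

P(Pass|Male) = 4/7 ≈ 57.14%


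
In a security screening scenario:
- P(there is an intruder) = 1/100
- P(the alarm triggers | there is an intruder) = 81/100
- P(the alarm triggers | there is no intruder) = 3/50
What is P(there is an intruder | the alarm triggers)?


Using Bayes' theorem:
P(A|B) = P(B|A)·P(A) / P(B)

P(the alarm triggers) = 81/100 × 1/100 + 3/50 × 99/100
= 81/10000 + 297/5000 = 27/400

P(there is an intruder|the alarm triggers) = (81/10000) / (27/400) = 3/25

P(there is an intruder|the alarm triggers) = 3/25 ≈ 12.00%


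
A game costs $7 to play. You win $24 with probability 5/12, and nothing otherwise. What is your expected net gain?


E[gain] = (24-7)×5/12 + (-7)×7/12
= 85/12 - 49/12 = 3

Expected net gain = $3 ≈ $3.00


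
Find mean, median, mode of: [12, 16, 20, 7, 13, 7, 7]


Sorted: [7, 7, 7, 12, 13, 16, 20]
Mean = 82/7
Median = 12
Freq: {12: 1, 16: 1, 20: 1, 7: 3, 13: 1}
Mode: [7]

Mean=82/7, Median=12, Mode=7


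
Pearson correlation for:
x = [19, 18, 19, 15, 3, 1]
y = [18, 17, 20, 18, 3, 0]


n=6, Σx=75, Σy=76, Σxy=1307, Σx²=1281, Σy²=1346
r = (6×1307 - 75×76)/√((6×1281 - 75²)(6×1346 - 76²))
= 2142/√(2061×2300) = 2142/√4740300 ≈ 2142/2177.2230 ≈ 0.9838

r ≈ 0.9838


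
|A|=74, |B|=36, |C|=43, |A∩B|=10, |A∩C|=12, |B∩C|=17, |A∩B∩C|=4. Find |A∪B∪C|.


|A∪B∪C| = 74+36+43-10-12-17+4 = 118

|A∪B∪C| = 118


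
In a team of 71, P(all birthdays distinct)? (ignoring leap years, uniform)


P(all different) = Π(365-i)/365 for i=0..70
= (365/365)×(364/365)×...×(295/365)
= 0.000679

P ≈ 0.0007 ≈ 0.07%


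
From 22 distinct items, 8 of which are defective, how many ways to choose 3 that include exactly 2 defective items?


Choose 2 of the 8 defective items and 1 of the other 14 items:
C(8,2)×C(14,1) = 28×14 = 392

392


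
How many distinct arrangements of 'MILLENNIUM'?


Letters: 10, freq: {'M': 2, 'I': 2, 'L': 2, 'E': 1, 'N': 2, 'U': 1}
10!/(2!×2!×2!×1!×2!×1!) = 3628800/16 = 226800

226800


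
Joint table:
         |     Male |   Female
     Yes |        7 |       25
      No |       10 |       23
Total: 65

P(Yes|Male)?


P(Yes|Male) = 7/(7+10) = 7/17

P = 7/17 ≈ 41.18%


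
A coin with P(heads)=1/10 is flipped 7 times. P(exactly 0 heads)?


Binomial: P(X=0) = C(7,0)×p^0×(1-p)^7
= 1 × 1 × 4782969/10000000 = 4782969/10000000

P(X=0) = 4782969/10000000 ≈ 47.83%


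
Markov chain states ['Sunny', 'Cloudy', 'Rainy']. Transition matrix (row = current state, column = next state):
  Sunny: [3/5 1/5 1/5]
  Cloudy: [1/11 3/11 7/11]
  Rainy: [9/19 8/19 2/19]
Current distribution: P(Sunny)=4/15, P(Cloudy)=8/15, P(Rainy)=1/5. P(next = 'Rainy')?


P(next=Rainy) = Σᵢ P(now=i)×P(i→Rainy)
= 4/15×1/5 + 8/15×7/11 + 1/5×2/19
= 4/75 + 56/165 + 2/95 = 2162/5225

P = 2162/5225 ≈ 0.4138


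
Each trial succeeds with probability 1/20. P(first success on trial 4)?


Geometric: P(X=4) = (1-p)^(k-1)×p = (19/20)^3×1/20 = 6859/160000

P(X=4) = 6859/160000 ≈ 4.29%


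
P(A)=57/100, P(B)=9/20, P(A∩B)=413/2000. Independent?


P(A)×P(B) = 513/2000
P(A∩B) = 413/2000
Not equal → NOT independent

No, not independent


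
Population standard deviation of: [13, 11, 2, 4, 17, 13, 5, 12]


Mean = 77/8
  (13-77/8)²=729/64
  (11-77/8)²=121/64
  (2-77/8)²=3721/64
  (4-77/8)²=2025/64
  (17-77/8)²=3481/64
  (13-77/8)²=729/64
  (5-77/8)²=1369/64
  (12-77/8)²=361/64
Σ(x-μ)² = 1567/8
σ² = (1567/8)/8 = 1567/64

σ = √(1567/64) ≈ 4.9482


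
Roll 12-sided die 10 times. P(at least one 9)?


P(no 9)^10 = (11/12)^10 = 25937424601/61917364224
P(≥1) = 1 - 25937424601/61917364224 = 35979939623/61917364224

P = 35979939623/61917364224 ≈ 58.11%


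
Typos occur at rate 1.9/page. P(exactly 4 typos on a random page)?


Poisson(λ=1.9): P(X=4) = e^(-λ)×λ^k/k!
= e^(-1.9) × 1.9^4 / 4!
≈ 0.1495686192 × 13.0321 / 24 ≈ 0.081216

P(X=4) ≈ 0.081216 ≈ 8.12%


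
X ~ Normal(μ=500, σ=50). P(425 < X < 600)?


z₁=(425-500)/50=-1.5, z₂=(600-500)/50=2.0
P = Φ(2.0) - Φ(-1.5) = 0.977250 - 0.066807 = 0.910443 ≈ 0.9104

P(425 < X < 600) ≈ 0.9104


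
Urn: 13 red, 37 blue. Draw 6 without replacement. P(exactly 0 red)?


Hypergeometric: C(13,0)×C(37,6)/C(50,6)
= 1×2324784/15890700 = 27676/189175

P(X=0) = 27676/189175 ≈ 14.63%


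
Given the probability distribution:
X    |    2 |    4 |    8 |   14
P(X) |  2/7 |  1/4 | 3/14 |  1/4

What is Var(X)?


E[X] = 95/14
E[X²] = 475/7
Var(X) = E[X²] - (E[X])² = 475/7 - 9025/196 = 4275/196

Var(X) = 4275/196 ≈ 21.8112


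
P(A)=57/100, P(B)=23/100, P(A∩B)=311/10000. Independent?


P(A)×P(B) = 1311/10000
P(A∩B) = 311/10000
Not equal → NOT independent

No, not independent


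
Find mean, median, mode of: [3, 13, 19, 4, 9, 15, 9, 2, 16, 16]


Sorted: [2, 3, 4, 9, 9, 13, 15, 16, 16, 19]
Mean = 106/10 = 53/5
Median = 11
Freq: {3: 1, 13: 1, 19: 1, 4: 1, 9: 2, 15: 1, 2: 1, 16: 2}
Mode: [9, 16]

Mean=53/5, Median=11, Mode=[9, 16]


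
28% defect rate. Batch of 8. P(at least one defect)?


P(all good) = (18/25)^8 = 11019960576/152587890625
P(≥1 defect) = 141567930049/152587890625

P = 141567930049/152587890625 ≈ 92.78%


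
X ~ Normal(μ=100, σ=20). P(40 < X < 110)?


z₁=(40-100)/20=-3.0, z₂=(110-100)/20=0.5
P = Φ(0.5) - Φ(-3.0) = 0.691462 - 0.001350 = 0.690112 ≈ 0.6901

P(40 < X < 110) ≈ 0.6901


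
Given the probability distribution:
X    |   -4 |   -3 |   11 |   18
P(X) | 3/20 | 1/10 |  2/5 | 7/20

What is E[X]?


E[X] = Σ x·P(X=x)
= (-4)×(3/20) + (-3)×(1/10) + (11)×(2/5) + (18)×(7/20)
= 49/5

E[X] = 49/5


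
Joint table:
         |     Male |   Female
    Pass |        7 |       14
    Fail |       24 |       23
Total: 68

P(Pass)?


P(Pass) = (7+14)/68 = 21/68

P(Pass) = 21/68 ≈ 30.88%


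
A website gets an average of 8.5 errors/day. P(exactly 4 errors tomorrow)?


Poisson(λ=8.5): P(X=4) = e^(-λ)×λ^k/k!
= e^(-8.5) × 8.5^4 / 4!
≈ 0.000203468369 × 5220.0625 / 24 ≈ 0.044255

P(X=4) ≈ 0.044255 ≈ 4.43%


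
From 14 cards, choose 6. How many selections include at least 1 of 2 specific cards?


Complement: C(14,6) - C(12,6) = 3003 - 924 = 2079

2079


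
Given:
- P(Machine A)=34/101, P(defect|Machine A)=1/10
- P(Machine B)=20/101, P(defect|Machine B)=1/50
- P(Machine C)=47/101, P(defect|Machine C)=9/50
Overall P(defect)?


P(B) = Σ P(B|Aᵢ)×P(Aᵢ)
  1/10×34/101 = 17/505
  1/50×20/101 = 2/505
  9/50×47/101 = 423/5050
Sum = 613/5050

P(defect) = 613/5050 ≈ 12.14%


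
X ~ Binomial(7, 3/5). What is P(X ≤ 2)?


P(X ≤ 2) = Σ P(X=i) for i=0..2
P(X=0) = 128/78125
P(X=1) = 1344/78125
P(X=2) = 6048/78125
Sum = 1504/15625

P(X ≤ 2) = 1504/15625 ≈ 9.63%


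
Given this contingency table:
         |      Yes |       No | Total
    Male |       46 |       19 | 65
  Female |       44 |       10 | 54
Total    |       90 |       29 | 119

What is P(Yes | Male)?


P(Yes | Male) = 46/(46+19) = 46/65

P(Yes|Male) = 46/65 ≈ 70.77%


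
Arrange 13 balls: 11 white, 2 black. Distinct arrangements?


13!/(11!×2!) = 78

78


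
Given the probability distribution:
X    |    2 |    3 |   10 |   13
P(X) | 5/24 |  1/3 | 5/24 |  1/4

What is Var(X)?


E[X] = 27/4
E[X²] = 803/12
Var(X) = E[X²] - (E[X])² = 803/12 - 729/16 = 1025/48

Var(X) = 1025/48 ≈ 21.3542


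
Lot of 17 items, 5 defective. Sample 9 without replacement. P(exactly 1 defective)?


Hypergeometric: C(5,1)×C(12,8)/C(17,9)
= 5×495/24310 = 45/442

P(X=1) = 45/442 ≈ 10.18%


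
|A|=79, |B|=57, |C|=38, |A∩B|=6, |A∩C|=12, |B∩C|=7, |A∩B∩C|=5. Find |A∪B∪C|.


|A∪B∪C| = 79+57+38-6-12-7+5 = 154

|A∪B∪C| = 154


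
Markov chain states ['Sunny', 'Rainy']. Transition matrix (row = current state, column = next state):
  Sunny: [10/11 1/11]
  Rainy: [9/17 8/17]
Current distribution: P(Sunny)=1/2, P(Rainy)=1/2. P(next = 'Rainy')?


P(next=Rainy) = Σᵢ P(now=i)×P(i→Rainy)
= 1/2×1/11 + 1/2×8/17
= 1/22 + 4/17 = 105/374

P = 105/374 ≈ 0.2807


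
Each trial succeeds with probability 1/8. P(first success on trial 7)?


Geometric: P(X=7) = (1-p)^(k-1)×p = (7/8)^6×1/8 = 117649/2097152

P(X=7) = 117649/2097152 ≈ 5.61%


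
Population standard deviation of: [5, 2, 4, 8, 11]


Mean = 30/5 = 6
  (5-6)²=1
  (2-6)²=16
  (4-6)²=4
  (8-6)²=4
  (11-6)²=25
Σ(x-μ)² = 50
σ² = 50/5 = 10

σ = √(10) ≈ 3.1623


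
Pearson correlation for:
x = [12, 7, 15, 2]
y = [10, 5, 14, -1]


n=4, Σx=36, Σy=28, Σxy=363, Σx²=422, Σy²=322
r = (4×363 - 36×28)/√((4×422 - 36²)(4×322 - 28²))
= 444/√(392×504) = 444/√197568 ≈ 444/444.4862 ≈ 0.9989

r ≈ 0.9989


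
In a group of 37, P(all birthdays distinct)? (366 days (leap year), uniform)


P(all different) = Π(366-i)/366 for i=0..36
= (366/366)×(365/366)×...×(330/366)
= 0.152077

P ≈ 0.1521 ≈ 15.21%


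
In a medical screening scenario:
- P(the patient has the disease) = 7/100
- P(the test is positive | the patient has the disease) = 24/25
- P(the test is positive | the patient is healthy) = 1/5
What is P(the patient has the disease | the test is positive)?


Using Bayes' theorem:
P(A|B) = P(B|A)·P(A) / P(B)

P(the test is positive) = 24/25 × 7/100 + 1/5 × 93/100
= 42/625 + 93/500 = 633/2500

P(the patient has the disease|the test is positive) = (42/625) / (633/2500) = 56/211

P(the patient has the disease|the test is positive) = 56/211 ≈ 26.54%


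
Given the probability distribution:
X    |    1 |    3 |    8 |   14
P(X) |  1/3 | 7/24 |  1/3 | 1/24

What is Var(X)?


E[X] = 107/24
E[X²] = 779/24
Var(X) = E[X²] - (E[X])² = 779/24 - 11449/576 = 7247/576

Var(X) = 7247/576 ≈ 12.5816


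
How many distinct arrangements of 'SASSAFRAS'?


Letters: 9, freq: {'S': 4, 'A': 3, 'F': 1, 'R': 1}
9!/(4!×3!×1!×1!) = 362880/144 = 2520

2520


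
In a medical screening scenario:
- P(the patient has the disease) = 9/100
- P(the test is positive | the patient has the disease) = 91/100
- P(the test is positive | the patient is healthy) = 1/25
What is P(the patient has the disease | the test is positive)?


Using Bayes' theorem:
P(A|B) = P(B|A)·P(A) / P(B)

P(the test is positive) = 91/100 × 9/100 + 1/25 × 91/100
= 819/10000 + 91/2500 = 1183/10000

P(the patient has the disease|the test is positive) = (819/10000) / (1183/10000) = 9/13

P(the patient has the disease|the test is positive) = 9/13 ≈ 69.23%


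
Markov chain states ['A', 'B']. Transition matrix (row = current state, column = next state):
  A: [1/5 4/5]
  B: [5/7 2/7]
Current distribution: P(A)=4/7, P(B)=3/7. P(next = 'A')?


P(next=A) = Σᵢ P(now=i)×P(i→A)
= 4/7×1/5 + 3/7×5/7
= 4/35 + 15/49 = 103/245

P = 103/245 ≈ 0.4204


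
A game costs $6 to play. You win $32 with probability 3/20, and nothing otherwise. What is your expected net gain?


E[gain] = (32-6)×3/20 + (-6)×17/20
= 39/10 - 51/10 = -6/5

Expected net gain = $-6/5 ≈ $-1.20


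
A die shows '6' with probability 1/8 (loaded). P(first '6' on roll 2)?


Geometric: P(X=2) = (1-p)^(k-1)×p = (7/8)^1×1/8 = 7/64

P(X=2) = 7/64 ≈ 10.94%


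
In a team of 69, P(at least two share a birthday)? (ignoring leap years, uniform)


P(all different) = Π(365-i)/365 for i=0..68
= 0.001036
P(match) = 1 - 0.001036 = 0.998964

P ≈ 0.9990 ≈ 99.90%


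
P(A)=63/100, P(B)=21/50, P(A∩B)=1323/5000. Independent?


P(A)×P(B) = 1323/5000
P(A∩B) = 1323/5000
Equal ✓ → Independent

Yes, independent


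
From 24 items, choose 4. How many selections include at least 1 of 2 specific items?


Complement: C(24,4) - C(22,4) = 10626 - 7315 = 3311

3311


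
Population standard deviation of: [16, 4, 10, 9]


Mean = 39/4
  (16-39/4)²=625/16
  (4-39/4)²=529/16
  (10-39/4)²=1/16
  (9-39/4)²=9/16
Σ(x-μ)² = 291/4
σ² = (291/4)/4 = 291/16

σ = √(291/16) ≈ 4.2647


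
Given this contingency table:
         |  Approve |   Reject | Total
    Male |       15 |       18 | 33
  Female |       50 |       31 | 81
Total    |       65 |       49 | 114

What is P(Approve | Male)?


P(Approve | Male) = 15/(15+18) = 15/33 = 5/11

P(Approve|Male) = 5/11 ≈ 45.45%


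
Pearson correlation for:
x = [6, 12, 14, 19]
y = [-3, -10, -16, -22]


n=4, Σx=51, Σy=-51, Σxy=-780, Σx²=737, Σy²=849
r = (4×(-780) - 51×(-51))/√((4×737 - 51²)(4×849 - (-51)²))
= -519/√(347×795) = -519/√275865 ≈ -519/525.2285 ≈ -0.9881

r ≈ -0.9881


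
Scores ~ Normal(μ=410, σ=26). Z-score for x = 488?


z = (x - μ)/σ = (488 - 410)/26 = 3.0

z = 3.0


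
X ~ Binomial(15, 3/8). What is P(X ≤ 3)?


P(X ≤ 3) = Σ P(X=i) for i=0..3
P(X=0) = 30517578125/35184372088832
P(X=1) = 274658203125/35184372088832
P(X=2) = 1153564453125/35184372088832
P(X=3) = 2999267578125/35184372088832
Sum = 1114501953125/8796093022208

P(X ≤ 3) = 1114501953125/8796093022208 ≈ 12.67%


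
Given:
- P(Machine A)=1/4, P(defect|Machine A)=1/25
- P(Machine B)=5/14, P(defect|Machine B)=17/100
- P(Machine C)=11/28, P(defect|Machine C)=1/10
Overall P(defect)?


P(B) = Σ P(B|Aᵢ)×P(Aᵢ)
  1/25×1/4 = 1/100
  17/100×5/14 = 17/280
  1/10×11/28 = 11/280
Sum = 11/100

P(defect) = 11/100 ≈ 11.00%


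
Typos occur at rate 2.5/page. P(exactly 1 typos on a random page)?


Poisson(λ=2.5): P(X=1) = e^(-λ)×λ^k/k!
= e^(-2.5) × 2.5^1 / 1!
≈ 0.08208499862 × 2.5 / 1 ≈ 0.205212

P(X=1) ≈ 0.205212 ≈ 20.52%


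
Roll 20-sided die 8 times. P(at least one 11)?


P(no 11)^8 = (19/20)^8 = 16983563041/25600000000
P(≥1) = 1 - 16983563041/25600000000 = 8616436959/25600000000

P = 8616436959/25600000000 ≈ 33.66%


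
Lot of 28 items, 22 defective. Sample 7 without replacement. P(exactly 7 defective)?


Hypergeometric: C(22,7)×C(6,0)/C(28,7)
= 170544×1/1184040 = 646/4485

P(X=7) = 646/4485 ≈ 14.40%


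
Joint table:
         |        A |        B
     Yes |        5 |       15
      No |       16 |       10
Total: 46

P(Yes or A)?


P(Yes∨A) = P(Yes) + P(A) - P(Yes∧A)
= (20 + 21 - 5)/46 = 36/46 = 18/23

P = 18/23 ≈ 78.26%


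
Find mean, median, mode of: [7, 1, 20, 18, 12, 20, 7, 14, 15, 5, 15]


Sorted: [1, 5, 7, 7, 12, 14, 15, 15, 18, 20, 20]
Mean = 134/11
Median = 14
Freq: {7: 2, 1: 1, 20: 2, 18: 1, 12: 1, 14: 1, 15: 2, 5: 1}
Mode: [7, 15, 20]

Mean=134/11, Median=14, Mode=[7, 15, 20]


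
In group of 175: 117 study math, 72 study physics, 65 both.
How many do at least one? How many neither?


|A∪B| = 117+72-65 = 124
Neither = 175-124 = 51

At least one: 124; Neither: 51


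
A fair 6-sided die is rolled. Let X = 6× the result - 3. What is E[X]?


E[die] = (1+6)/2 = 7/2
E[X] = 6×7/2 - 3 = 18

E[X] = 18


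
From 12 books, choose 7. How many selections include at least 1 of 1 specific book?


Complement: C(12,7) - C(11,7) = 792 - 330 = 462

462


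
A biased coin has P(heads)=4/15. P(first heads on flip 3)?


Geometric: P(X=3) = (1-p)^(k-1)×p = (11/15)^2×4/15 = 484/3375

P(X=3) = 484/3375 ≈ 14.34%


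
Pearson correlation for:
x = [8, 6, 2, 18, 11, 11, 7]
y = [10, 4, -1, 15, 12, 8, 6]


n=7, Σx=63, Σy=54, Σxy=634, Σx²=719, Σy²=586
r = (7×634 - 63×54)/√((7×719 - 63²)(7×586 - 54²))
= 1036/√(1064×1186) = 1036/√1261904 ≈ 1036/1123.3450 ≈ 0.9222

r ≈ 0.9222


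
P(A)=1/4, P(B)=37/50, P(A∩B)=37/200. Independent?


P(A)×P(B) = 37/200
P(A∩B) = 37/200
Equal ✓ → Independent

Yes, independent


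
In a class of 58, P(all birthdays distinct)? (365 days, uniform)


P(all different) = Π(365-i)/365 for i=0..57
= (365/365)×(364/365)×...×(308/365)
= 0.008335

P ≈ 0.0083 ≈ 0.83%


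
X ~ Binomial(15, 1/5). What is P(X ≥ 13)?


P(X ≥ 13) = Σ P(X=i) for i=13..15
P(X=13) = 336/6103515625
P(X=14) = 12/6103515625
P(X=15) = 1/30517578125
Sum = 1741/30517578125

P(X ≥ 13) = 1741/30517578125 ≈ 0.00%


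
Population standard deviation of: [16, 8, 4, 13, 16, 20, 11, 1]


Mean = 89/8
  (16-89/8)²=1521/64
  (8-89/8)²=625/64
  (4-89/8)²=3249/64
  (13-89/8)²=225/64
  (16-89/8)²=1521/64
  (20-89/8)²=5041/64
  (11-89/8)²=1/64
  (1-89/8)²=6561/64
Σ(x-μ)² = 2343/8
σ² = (2343/8)/8 = 2343/64

σ = √(2343/64) ≈ 6.0506


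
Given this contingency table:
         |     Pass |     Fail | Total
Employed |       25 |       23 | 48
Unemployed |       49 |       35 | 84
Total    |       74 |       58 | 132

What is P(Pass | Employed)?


P(Pass | Employed) = 25/(25+23) = 25/48

P(Pass|Employed) = 25/48 ≈ 52.08%


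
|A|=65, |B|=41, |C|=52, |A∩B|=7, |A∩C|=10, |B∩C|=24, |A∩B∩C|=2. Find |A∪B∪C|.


|A∪B∪C| = 65+41+52-7-10-24+2 = 119

|A∪B∪C| = 119


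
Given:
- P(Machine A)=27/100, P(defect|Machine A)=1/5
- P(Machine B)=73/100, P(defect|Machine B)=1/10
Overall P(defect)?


P(B) = Σ P(B|Aᵢ)×P(Aᵢ)
  1/5×27/100 = 27/500
  1/10×73/100 = 73/1000
Sum = 127/1000

P(defect) = 127/1000 ≈ 12.70%


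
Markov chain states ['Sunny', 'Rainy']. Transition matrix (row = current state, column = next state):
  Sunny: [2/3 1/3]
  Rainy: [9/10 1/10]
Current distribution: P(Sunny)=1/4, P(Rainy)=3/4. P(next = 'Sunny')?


P(next=Sunny) = Σᵢ P(now=i)×P(i→Sunny)
= 1/4×2/3 + 3/4×9/10
= 1/6 + 27/40 = 101/120

P = 101/120 ≈ 0.8417


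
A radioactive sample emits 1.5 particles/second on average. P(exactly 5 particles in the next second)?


Poisson(λ=1.5): P(X=5) = e^(-λ)×λ^k/k!
= e^(-1.5) × 1.5^5 / 5!
≈ 0.2231301601 × 7.59375 / 120 ≈ 0.014120

P(X=5) ≈ 0.014120 ≈ 1.41%


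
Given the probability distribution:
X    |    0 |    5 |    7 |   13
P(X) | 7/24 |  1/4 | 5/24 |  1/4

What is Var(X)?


E[X] = 143/24
E[X²] = 1409/24
Var(X) = E[X²] - (E[X])² = 1409/24 - 20449/576 = 13367/576

Var(X) = 13367/576 ≈ 23.2066


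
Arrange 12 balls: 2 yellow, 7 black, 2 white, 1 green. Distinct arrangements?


12!/(2!×7!×2!×1!) = 23760

23760


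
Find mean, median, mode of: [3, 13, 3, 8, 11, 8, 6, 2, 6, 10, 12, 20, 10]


Sorted: [2, 3, 3, 6, 6, 8, 8, 10, 10, 11, 12, 13, 20]
Mean = 112/13
Median = 8
Freq: {3: 2, 13: 1, 8: 2, 11: 1, 6: 2, 2: 1, 10: 2, 12: 1, 20: 1}
Mode: [3, 6, 8, 10]

Mean=112/13, Median=8, Mode=[3, 6, 8, 10]


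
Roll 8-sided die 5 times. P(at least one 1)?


P(no 1)^5 = (7/8)^5 = 16807/32768
P(≥1) = 1 - 16807/32768 = 15961/32768

P = 15961/32768 ≈ 48.71%


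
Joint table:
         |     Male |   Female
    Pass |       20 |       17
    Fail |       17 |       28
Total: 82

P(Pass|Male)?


P(Pass|Male) = 20/(20+17) = 20/37

P = 20/37 ≈ 54.05%


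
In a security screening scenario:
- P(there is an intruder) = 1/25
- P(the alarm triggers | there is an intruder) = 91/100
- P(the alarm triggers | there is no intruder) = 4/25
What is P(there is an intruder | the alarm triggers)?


Using Bayes' theorem:
P(A|B) = P(B|A)·P(A) / P(B)

P(the alarm triggers) = 91/100 × 1/25 + 4/25 × 24/25
= 91/2500 + 96/625 = 19/100

P(there is an intruder|the alarm triggers) = (91/2500) / (19/100) = 91/475

P(there is an intruder|the alarm triggers) = 91/475 ≈ 19.16%


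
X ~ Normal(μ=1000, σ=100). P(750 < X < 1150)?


z₁=(750-1000)/100=-2.5, z₂=(1150-1000)/100=1.5
P = Φ(1.5) - Φ(-2.5) = 0.933193 - 0.006210 = 0.926983 ≈ 0.9270

P(750 < X < 1150) ≈ 0.9270


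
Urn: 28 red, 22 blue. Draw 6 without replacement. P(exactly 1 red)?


Hypergeometric: C(28,1)×C(22,5)/C(50,6)
= 28×26334/15890700 = 1254/27025

P(X=1) = 1254/27025 ≈ 4.64%


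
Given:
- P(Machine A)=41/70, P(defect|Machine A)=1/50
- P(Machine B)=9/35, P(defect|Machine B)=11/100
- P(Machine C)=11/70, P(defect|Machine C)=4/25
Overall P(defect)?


P(B) = Σ P(B|Aᵢ)×P(Aᵢ)
  1/50×41/70 = 41/3500
  11/100×9/35 = 99/3500
  4/25×11/70 = 22/875
Sum = 57/875

P(defect) = 57/875 ≈ 6.51%


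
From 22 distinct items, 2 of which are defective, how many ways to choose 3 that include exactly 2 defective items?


Choose 2 of the 2 defective items and 1 of the other 20 items:
C(2,2)×C(20,1) = 1×20 = 20

20


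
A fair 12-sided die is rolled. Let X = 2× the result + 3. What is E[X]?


E[die] = (1+12)/2 = 13/2
E[X] = 2×13/2 + 3 = 16

E[X] = 16


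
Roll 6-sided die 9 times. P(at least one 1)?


P(no 1)^9 = (5/6)^9 = 1953125/10077696
P(≥1) = 1 - 1953125/10077696 = 8124571/10077696

P = 8124571/10077696 ≈ 80.62%


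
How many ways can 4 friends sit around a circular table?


Circular arrangements of 4 distinct objects: fix one position to break rotational symmetry.
(n-1)! = 3! = 6

6


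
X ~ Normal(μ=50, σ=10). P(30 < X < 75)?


z₁=(30-50)/10=-2.0, z₂=(75-50)/10=2.5
P = Φ(2.5) - Φ(-2.0) = 0.993790 - 0.022750 = 0.971040 ≈ 0.9710

P(30 < X < 75) ≈ 0.9710


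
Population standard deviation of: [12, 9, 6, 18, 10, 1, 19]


Mean = 75/7
  (12-75/7)²=81/49
  (9-75/7)²=144/49
  (6-75/7)²=1089/49
  (18-75/7)²=2601/49
  (10-75/7)²=25/49
  (1-75/7)²=4624/49
  (19-75/7)²=3364/49
Σ(x-μ)² = 1704/7
σ² = (1704/7)/7 = 1704/49

σ = √(1704/49) ≈ 5.8971


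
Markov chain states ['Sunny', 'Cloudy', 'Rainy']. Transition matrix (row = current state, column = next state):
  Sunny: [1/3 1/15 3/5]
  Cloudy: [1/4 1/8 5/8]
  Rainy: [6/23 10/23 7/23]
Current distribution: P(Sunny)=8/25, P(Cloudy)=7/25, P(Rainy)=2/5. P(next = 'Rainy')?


P(next=Rainy) = Σᵢ P(now=i)×P(i→Rainy)
= 8/25×3/5 + 7/25×5/8 + 2/5×7/23
= 24/125 + 7/40 + 14/115 = 11241/23000

P = 11241/23000 ≈ 0.4887


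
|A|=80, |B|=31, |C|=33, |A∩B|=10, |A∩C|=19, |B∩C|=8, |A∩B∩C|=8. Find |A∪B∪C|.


|A∪B∪C| = 80+31+33-10-19-8+8 = 115

|A∪B∪C| = 115


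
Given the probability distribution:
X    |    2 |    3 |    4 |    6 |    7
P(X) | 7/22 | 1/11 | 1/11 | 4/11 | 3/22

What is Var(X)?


E[X] = 97/22
E[X²] = 513/22
Var(X) = E[X²] - (E[X])² = 513/22 - 9409/484 = 1877/484

Var(X) = 1877/484 ≈ 3.8781


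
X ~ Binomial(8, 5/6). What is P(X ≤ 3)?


P(X ≤ 3) = Σ P(X=i) for i=0..3
P(X=0) = 1/1679616
P(X=1) = 5/209952
P(X=2) = 175/419904
P(X=3) = 875/209952
Sum = 7741/1679616

P(X ≤ 3) = 7741/1679616 ≈ 0.46%


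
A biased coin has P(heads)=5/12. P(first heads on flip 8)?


Geometric: P(X=8) = (1-p)^(k-1)×p = (7/12)^7×5/12 = 4117715/429981696

P(X=8) = 4117715/429981696 ≈ 0.96%


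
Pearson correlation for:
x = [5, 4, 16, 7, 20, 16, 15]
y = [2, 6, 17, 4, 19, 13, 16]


n=7, Σx=83, Σy=77, Σxy=1162, Σx²=1227, Σy²=1131
r = (7×1162 - 83×77)/√((7×1227 - 83²)(7×1131 - 77²))
= 1743/√(1700×1988) = 1743/√3379600 ≈ 1743/1838.3688 ≈ 0.9481

r ≈ 0.9481


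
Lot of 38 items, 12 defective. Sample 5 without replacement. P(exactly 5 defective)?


Hypergeometric: C(12,5)×C(26,0)/C(38,5)
= 792×1/501942 = 132/83657

P(X=5) = 132/83657 ≈ 0.16%


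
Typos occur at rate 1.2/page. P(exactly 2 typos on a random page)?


Poisson(λ=1.2): P(X=2) = e^(-λ)×λ^k/k!
= e^(-1.2) × 1.2^2 / 2!
≈ 0.3011942119 × 1.44 / 2 ≈ 0.216860

P(X=2) ≈ 0.216860 ≈ 21.69%


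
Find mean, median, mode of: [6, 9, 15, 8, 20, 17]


Sorted: [6, 8, 9, 15, 17, 20]
Mean = 75/6 = 25/2
Median = 12
Freq: {6: 1, 9: 1, 15: 1, 8: 1, 20: 1, 17: 1}
Mode: No mode

Mean=25/2, Median=12, Mode=No mode


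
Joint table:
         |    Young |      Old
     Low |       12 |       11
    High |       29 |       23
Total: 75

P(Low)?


P(Low) = (12+11)/75 = 23/75

P(Low) = 23/75 ≈ 30.67%


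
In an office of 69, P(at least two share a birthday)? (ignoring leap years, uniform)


P(all different) = Π(365-i)/365 for i=0..68
= 0.001036
P(match) = 1 - 0.001036 = 0.998964

P ≈ 0.9990 ≈ 99.90%


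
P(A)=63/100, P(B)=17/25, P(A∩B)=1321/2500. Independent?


P(A)×P(B) = 1071/2500
P(A∩B) = 1321/2500
Not equal → NOT independent

No, not independent


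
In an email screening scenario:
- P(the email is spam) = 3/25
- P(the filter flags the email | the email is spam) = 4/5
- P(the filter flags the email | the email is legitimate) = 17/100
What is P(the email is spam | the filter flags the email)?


Using Bayes' theorem:
P(A|B) = P(B|A)·P(A) / P(B)

P(the filter flags the email) = 4/5 × 3/25 + 17/100 × 22/25
= 12/125 + 187/1250 = 307/1250

P(the email is spam|the filter flags the email) = (12/125) / (307/1250) = 120/307

P(the email is spam|the filter flags the email) = 120/307 ≈ 39.09%


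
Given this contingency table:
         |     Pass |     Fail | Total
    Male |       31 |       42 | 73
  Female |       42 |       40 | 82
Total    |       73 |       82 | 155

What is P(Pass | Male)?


P(Pass | Male) = 31/(31+42) = 31/73

P(Pass|Male) = 31/73 ≈ 42.47%


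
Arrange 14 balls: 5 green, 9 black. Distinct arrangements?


14!/(5!×9!) = 2002

2002


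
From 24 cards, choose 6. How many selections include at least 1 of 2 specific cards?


Complement: C(24,6) - C(22,6) = 134596 - 74613 = 59983

59983


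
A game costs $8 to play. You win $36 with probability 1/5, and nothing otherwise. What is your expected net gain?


E[gain] = (36-8)×1/5 + (-8)×4/5
= 28/5 - 32/5 = -4/5

Expected net gain = $-4/5 ≈ $-0.80


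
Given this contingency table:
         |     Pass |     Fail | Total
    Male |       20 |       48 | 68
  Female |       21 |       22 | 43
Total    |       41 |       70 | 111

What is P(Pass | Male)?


P(Pass | Male) = 20/(20+48) = 20/68 = 5/17

P(Pass|Male) = 5/17 ≈ 29.41%


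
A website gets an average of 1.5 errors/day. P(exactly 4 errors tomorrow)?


Poisson(λ=1.5): P(X=4) = e^(-λ)×λ^k/k!
= e^(-1.5) × 1.5^4 / 4!
≈ 0.2231301601 × 5.0625 / 24 ≈ 0.047067

P(X=4) ≈ 0.047067 ≈ 4.71%


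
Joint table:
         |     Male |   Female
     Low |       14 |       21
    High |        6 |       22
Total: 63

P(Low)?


P(Low) = (14+21)/63 = 35/63 = 5/9

P(Low) = 5/9 ≈ 55.56%


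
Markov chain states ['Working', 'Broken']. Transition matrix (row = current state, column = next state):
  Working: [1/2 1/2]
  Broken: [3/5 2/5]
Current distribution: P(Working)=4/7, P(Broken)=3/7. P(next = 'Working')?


P(next=Working) = Σᵢ P(now=i)×P(i→Working)
= 4/7×1/2 + 3/7×3/5
= 2/7 + 9/35 = 19/35

P = 19/35 ≈ 0.5429


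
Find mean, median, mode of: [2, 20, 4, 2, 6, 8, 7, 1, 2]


Sorted: [1, 2, 2, 2, 4, 6, 7, 8, 20]
Mean = 52/9
Median = 4
Freq: {2: 3, 20: 1, 4: 1, 6: 1, 8: 1, 7: 1, 1: 1}
Mode: [2]

Mean=52/9, Median=4, Mode=2


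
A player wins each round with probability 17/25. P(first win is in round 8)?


Geometric: P(X=8) = (1-p)^(k-1)×p = (8/25)^7×17/25 = 35651584/152587890625

P(X=8) = 35651584/152587890625 ≈ 0.02%


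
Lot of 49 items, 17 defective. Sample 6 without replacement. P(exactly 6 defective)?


Hypergeometric: C(17,6)×C(32,0)/C(49,6)
= 12376×1/13983816 = 221/249711

P(X=6) = 221/249711 ≈ 0.09%


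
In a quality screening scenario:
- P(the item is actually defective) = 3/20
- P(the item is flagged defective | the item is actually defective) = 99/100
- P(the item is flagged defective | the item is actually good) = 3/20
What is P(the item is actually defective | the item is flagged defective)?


Using Bayes' theorem:
P(A|B) = P(B|A)·P(A) / P(B)

P(the item is flagged defective) = 99/100 × 3/20 + 3/20 × 17/20
= 297/2000 + 51/400 = 69/250

P(the item is actually defective|the item is flagged defective) = (297/2000) / (69/250) = 99/184

P(the item is actually defective|the item is flagged defective) = 99/184 ≈ 53.80%


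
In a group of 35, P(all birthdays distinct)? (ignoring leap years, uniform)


P(all different) = Π(365-i)/365 for i=0..34
= (365/365)×(364/365)×...×(331/365)
= 0.185617

P ≈ 0.1856 ≈ 18.56%


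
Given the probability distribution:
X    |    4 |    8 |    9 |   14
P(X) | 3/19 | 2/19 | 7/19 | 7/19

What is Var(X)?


E[X] = 189/19
E[X²] = 2115/19
Var(X) = E[X²] - (E[X])² = 2115/19 - 35721/361 = 4464/361

Var(X) = 4464/361 ≈ 12.3657


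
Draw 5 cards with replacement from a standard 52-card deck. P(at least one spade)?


P(not a spade) = 39/52 = 3/4
P(none in 5 draws) = (3/4)^5 = 243/1024
P(≥1 spade) = 1 - 243/1024 = 781/1024

P = 781/1024 ≈ 76.27%


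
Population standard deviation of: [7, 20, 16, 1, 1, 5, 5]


Mean = 55/7
  (7-55/7)²=36/49
  (20-55/7)²=7225/49
  (16-55/7)²=3249/49
  (1-55/7)²=2304/49
  (1-55/7)²=2304/49
  (5-55/7)²=400/49
  (5-55/7)²=400/49
Σ(x-μ)² = 2274/7
σ² = (2274/7)/7 = 2274/49

σ = √(2274/49) ≈ 6.8124


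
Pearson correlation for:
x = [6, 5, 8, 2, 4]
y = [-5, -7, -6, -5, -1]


n=5, Σx=25, Σy=-24, Σxy=-127, Σx²=145, Σy²=136
r = (5×(-127) - 25×(-24))/√((5×145 - 25²)(5×136 - (-24)²))
= -35/√(100×104) = -35/√10400 ≈ -35/101.9804 ≈ -0.3432

r ≈ -0.3432


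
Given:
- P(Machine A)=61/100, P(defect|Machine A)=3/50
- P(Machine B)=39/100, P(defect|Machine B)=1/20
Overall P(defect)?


P(B) = Σ P(B|Aᵢ)×P(Aᵢ)
  3/50×61/100 = 183/5000
  1/20×39/100 = 39/2000
Sum = 561/10000

P(defect) = 561/10000 ≈ 5.61%


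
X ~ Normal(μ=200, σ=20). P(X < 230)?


z = (230-200)/20 = 1.5
P(Z < 1.5) = 0.9332

P(X < 230) ≈ 0.9332


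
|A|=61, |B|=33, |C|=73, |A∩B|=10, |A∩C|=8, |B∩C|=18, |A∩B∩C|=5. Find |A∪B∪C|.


|A∪B∪C| = 61+33+73-10-8-18+5 = 136

|A∪B∪C| = 136


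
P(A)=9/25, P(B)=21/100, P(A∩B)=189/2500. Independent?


P(A)×P(B) = 189/2500
P(A∩B) = 189/2500
Equal ✓ → Independent

Yes, independent


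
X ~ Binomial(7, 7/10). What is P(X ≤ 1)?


P(X ≤ 1) = Σ P(X=i) for i=0..1
P(X=0) = 2187/10000000
P(X=1) = 35721/10000000
Sum = 9477/2500000

P(X ≤ 1) = 9477/2500000 ≈ 0.38%


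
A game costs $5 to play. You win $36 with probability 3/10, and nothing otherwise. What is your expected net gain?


E[gain] = (36-5)×3/10 + (-5)×7/10
= 93/10 - 7/2 = 29/5

Expected net gain = $29/5 ≈ $5.80


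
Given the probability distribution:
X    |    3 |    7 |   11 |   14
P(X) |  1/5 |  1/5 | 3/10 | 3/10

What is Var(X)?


E[X] = 19/2
E[X²] = 1067/10
Var(X) = E[X²] - (E[X])² = 1067/10 - 361/4 = 329/20

Var(X) = 329/20 ≈ 16.4500


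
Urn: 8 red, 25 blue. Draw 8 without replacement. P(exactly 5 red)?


Hypergeometric: C(8,5)×C(25,3)/C(33,8)
= 56×2300/13884156 = 32200/3471039

P(X=5) = 32200/3471039 ≈ 0.93%


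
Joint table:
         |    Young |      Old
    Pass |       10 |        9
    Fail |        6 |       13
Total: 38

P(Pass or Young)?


P(Pass∨Young) = P(Pass) + P(Young) - P(Pass∧Young)
= (19 + 16 - 10)/38 = 25/38

P = 25/38 ≈ 65.79%


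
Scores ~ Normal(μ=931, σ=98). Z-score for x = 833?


z = (x - μ)/σ = (833 - 931)/98 = -1.0

z = -1.0


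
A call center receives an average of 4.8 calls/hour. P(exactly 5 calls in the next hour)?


Poisson(λ=4.8): P(X=5) = e^(-λ)×λ^k/k!
= e^(-4.8) × 4.8^5 / 5!
≈ 0.008229747049 × 2548.03968 / 120 ≈ 0.174748

P(X=5) ≈ 0.174748 ≈ 17.47%


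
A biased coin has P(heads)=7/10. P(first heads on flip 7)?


Geometric: P(X=7) = (1-p)^(k-1)×p = (3/10)^6×7/10 = 5103/10000000

P(X=7) = 5103/10000000 ≈ 0.05%


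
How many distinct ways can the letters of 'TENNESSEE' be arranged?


Letters: 9, freq: {'T': 1, 'E': 4, 'N': 2, 'S': 2}
9!/(1!×4!×2!×2!) = 362880/96 = 3780

3780


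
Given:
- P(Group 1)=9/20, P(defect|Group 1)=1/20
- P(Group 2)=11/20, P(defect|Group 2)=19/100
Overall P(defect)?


P(B) = Σ P(B|Aᵢ)×P(Aᵢ)
  1/20×9/20 = 9/400
  19/100×11/20 = 209/2000
Sum = 127/1000

P(defect) = 127/1000 ≈ 12.70%


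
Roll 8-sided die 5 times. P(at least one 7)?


P(no 7)^5 = (7/8)^5 = 16807/32768
P(≥1) = 1 - 16807/32768 = 15961/32768

P = 15961/32768 ≈ 48.71%


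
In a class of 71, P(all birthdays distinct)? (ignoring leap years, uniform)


P(all different) = Π(365-i)/365 for i=0..70
= (365/365)×(364/365)×...×(295/365)
= 0.000679

P ≈ 0.0007 ≈ 0.07%


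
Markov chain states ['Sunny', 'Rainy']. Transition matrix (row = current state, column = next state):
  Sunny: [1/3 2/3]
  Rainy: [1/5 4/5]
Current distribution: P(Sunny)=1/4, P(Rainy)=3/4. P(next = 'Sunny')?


P(next=Sunny) = Σᵢ P(now=i)×P(i→Sunny)
= 1/4×1/3 + 3/4×1/5
= 1/12 + 3/20 = 7/30

P = 7/30 ≈ 0.2333


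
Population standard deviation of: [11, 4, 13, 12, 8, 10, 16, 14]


Mean = 88/8 = 11
  (11-11)²=0
  (4-11)²=49
  (13-11)²=4
  (12-11)²=1
  (8-11)²=9
  (10-11)²=1
  (16-11)²=25
  (14-11)²=9
Σ(x-μ)² = 98
σ² = 98/8 = 49/4

σ = √(49/4) ≈ 3.5000


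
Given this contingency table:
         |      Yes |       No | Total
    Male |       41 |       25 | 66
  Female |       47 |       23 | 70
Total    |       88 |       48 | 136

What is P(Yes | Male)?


P(Yes | Male) = 41/(41+25) = 41/66

P(Yes|Male) = 41/66 ≈ 62.12%


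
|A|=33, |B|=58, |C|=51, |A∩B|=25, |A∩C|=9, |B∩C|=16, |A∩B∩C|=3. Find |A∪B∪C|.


|A∪B∪C| = 33+58+51-25-9-16+3 = 95

|A∪B∪C| = 95


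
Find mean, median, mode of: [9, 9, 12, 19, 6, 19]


Sorted: [6, 9, 9, 12, 19, 19]
Mean = 74/6 = 37/3
Median = 21/2
Freq: {9: 2, 12: 1, 19: 2, 6: 1}
Mode: [9, 19]

Mean=37/3, Median=21/2, Mode=[9, 19]


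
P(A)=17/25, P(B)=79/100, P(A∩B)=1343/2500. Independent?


P(A)×P(B) = 1343/2500
P(A∩B) = 1343/2500
Equal ✓ → Independent

Yes, independent


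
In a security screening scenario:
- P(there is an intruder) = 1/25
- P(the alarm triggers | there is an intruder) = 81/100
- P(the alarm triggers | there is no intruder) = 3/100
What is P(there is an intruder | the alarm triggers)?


Using Bayes' theorem:
P(A|B) = P(B|A)·P(A) / P(B)

P(the alarm triggers) = 81/100 × 1/25 + 3/100 × 24/25
= 81/2500 + 18/625 = 153/2500

P(there is an intruder|the alarm triggers) = (81/2500) / (153/2500) = 9/17

P(there is an intruder|the alarm triggers) = 9/17 ≈ 52.94%


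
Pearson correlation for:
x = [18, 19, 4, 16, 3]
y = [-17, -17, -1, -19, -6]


n=5, Σx=60, Σy=-60, Σxy=-955, Σx²=966, Σy²=976
r = (5×(-955) - 60×(-60))/√((5×966 - 60²)(5×976 - (-60)²))
= -1175/√(1230×1280) = -1175/√1574400 ≈ -1175/1254.7510 ≈ -0.9364

r ≈ -0.9364


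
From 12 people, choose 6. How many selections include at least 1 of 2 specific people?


Complement: C(12,6) - C(10,6) = 924 - 210 = 714

714


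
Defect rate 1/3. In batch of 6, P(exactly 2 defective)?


Binomial: P(X=2) = C(6,2)×p^2×(1-p)^4
= 15 × 1/9 × 16/81 = 80/243

P(X=2) = 80/243 ≈ 32.92%


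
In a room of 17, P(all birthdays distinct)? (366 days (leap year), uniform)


P(all different) = Π(366-i)/366 for i=0..16
= (366/366)×(365/366)×...×(350/366)
= 0.685712

P ≈ 0.6857 ≈ 68.57%


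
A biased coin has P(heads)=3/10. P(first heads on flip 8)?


Geometric: P(X=8) = (1-p)^(k-1)×p = (7/10)^7×3/10 = 2470629/100000000

P(X=8) = 2470629/100000000 ≈ 2.47%


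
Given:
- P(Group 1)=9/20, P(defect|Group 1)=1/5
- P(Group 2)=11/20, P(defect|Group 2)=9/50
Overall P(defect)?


P(B) = Σ P(B|Aᵢ)×P(Aᵢ)
  1/5×9/20 = 9/100
  9/50×11/20 = 99/1000
Sum = 189/1000

P(defect) = 189/1000 ≈ 18.90%


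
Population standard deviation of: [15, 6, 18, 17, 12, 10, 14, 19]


Mean = 111/8
  (15-111/8)²=81/64
  (6-111/8)²=3969/64
  (18-111/8)²=1089/64
  (17-111/8)²=625/64
  (12-111/8)²=225/64
  (10-111/8)²=961/64
  (14-111/8)²=1/64
  (19-111/8)²=1681/64
Σ(x-μ)² = 1079/8
σ² = (1079/8)/8 = 1079/64

σ = √(1079/64) ≈ 4.1060


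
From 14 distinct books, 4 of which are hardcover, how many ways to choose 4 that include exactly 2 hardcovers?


Choose 2 of the 4 hardcovers and 2 of the other 10 books:
C(4,2)×C(10,2) = 6×45 = 270

270


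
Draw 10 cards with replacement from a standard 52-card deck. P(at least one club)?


P(not a club) = 39/52 = 3/4
P(none in 10 draws) = (3/4)^10 = 59049/1048576
P(≥1 club) = 1 - 59049/1048576 = 989527/1048576

P = 989527/1048576 ≈ 94.37%


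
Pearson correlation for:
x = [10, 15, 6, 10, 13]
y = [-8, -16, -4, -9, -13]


n=5, Σx=54, Σy=-50, Σxy=-603, Σx²=630, Σy²=586
r = (5×(-603) - 54×(-50))/√((5×630 - 54²)(5×586 - (-50)²))
= -315/√(234×430) = -315/√100620 ≈ -315/317.2066 ≈ -0.9930

r ≈ -0.9930


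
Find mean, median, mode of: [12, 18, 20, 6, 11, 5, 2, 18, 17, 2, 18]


Sorted: [2, 2, 5, 6, 11, 12, 17, 18, 18, 18, 20]
Mean = 129/11
Median = 12
Freq: {12: 1, 18: 3, 20: 1, 6: 1, 11: 1, 5: 1, 2: 2, 17: 1}
Mode: [18]

Mean=129/11, Median=12, Mode=18


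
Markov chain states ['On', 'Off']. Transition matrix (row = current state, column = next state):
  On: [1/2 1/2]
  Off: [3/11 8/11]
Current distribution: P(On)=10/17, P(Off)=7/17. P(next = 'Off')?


P(next=Off) = Σᵢ P(now=i)×P(i→Off)
= 10/17×1/2 + 7/17×8/11
= 5/17 + 56/187 = 111/187

P = 111/187 ≈ 0.5936
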